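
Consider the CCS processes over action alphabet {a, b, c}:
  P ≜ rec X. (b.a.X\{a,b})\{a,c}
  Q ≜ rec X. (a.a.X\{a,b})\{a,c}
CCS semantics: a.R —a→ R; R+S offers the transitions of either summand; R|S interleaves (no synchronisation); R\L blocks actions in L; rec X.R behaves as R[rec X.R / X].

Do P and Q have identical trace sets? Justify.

trace-distinct — witness ⟨b⟩

Reachable graph of P (2 states):
  u0 = rec X. (b.a.X\{a,b})\{a,c} :: —b→ u1
  u1 = (a.(rec X. (b.a.X\{a,b})\{a,c})\{a,b})\{a,c} :: (no moves)
Reachable graph of Q (1 states):
  v0 = rec X. (a.a.X\{a,b})\{a,c} :: (no moves)
Executing b from P (initial set {u0}):
  step 1 (b): {u1}
  — P admits the full trace.
Executing b from Q (initial set {v0}):
  step 1 (b): ∅ (Q stuck)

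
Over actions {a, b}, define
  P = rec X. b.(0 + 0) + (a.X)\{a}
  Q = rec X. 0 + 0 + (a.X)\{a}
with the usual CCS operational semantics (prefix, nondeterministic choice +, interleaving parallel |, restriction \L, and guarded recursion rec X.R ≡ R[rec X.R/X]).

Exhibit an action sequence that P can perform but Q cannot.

b

Reachable graph of P (2 states):
  p0 = rec X. b.(0 + 0) + (a.X)\{a} → --b--▸ p1
  p1 = 0 + 0 → stopped
Reachable graph of Q (1 states):
  q0 = rec X. 0 + 0 + (a.X)\{a} → stopped
Run σ = ⟨b⟩ on P: start {p0}
  step 1 (b): {p1}
  ✓ P
Run σ = ⟨b⟩ on Q: start {q0}
  step 1 (b): no successor for Q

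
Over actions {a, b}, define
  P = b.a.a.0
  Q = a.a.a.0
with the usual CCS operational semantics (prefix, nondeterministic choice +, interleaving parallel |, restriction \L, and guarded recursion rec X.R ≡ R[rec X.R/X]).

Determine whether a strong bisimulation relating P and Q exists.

not bisimilar

Reachable graph of P (4 states):
  u0 = b.a.a.0 ⊢ =b=> u1
  u1 = a.a.0 ⊢ =a=> u2
  u2 = a.0 ⊢ =a=> u3
  u3 = 0 ⊢ (no moves)
Reachable graph of Q (4 states):
  v0 = a.a.a.0 ⊢ =a=> v1
  v1 = a.a.0 ⊢ =a=> v2
  v2 = a.0 ⊢ =a=> v3
  v3 = 0 ⊢ (no moves)
Partition-refinement fixed point:
  B0 = {u0}
  B1 = {u1, v1}
  B2 = {u2, v2}
  B3 = {u3, v3}
  B4 = {v0}
u0 ∈ B0, v0 ∈ B4 → different blocks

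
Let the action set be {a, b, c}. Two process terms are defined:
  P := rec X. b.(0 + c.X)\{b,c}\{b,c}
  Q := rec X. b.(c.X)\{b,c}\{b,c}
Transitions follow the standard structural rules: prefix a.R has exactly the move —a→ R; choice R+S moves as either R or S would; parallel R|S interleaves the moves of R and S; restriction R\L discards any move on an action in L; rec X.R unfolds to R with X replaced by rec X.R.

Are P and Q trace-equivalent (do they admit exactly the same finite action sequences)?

traces(P) = traces(Q)

P's transition system — 2 states:
  s0 = rec X. b.(0 + c.X)\{b,c}\{b,c} → =b=> s1
  s1 = (0 + c.(rec X. b.(0 + c.X)\{b,c}\{b,c}))\{b,c}\{b,c} → deadlocked
Q's transition system — 2 states:
  t0 = rec X. b.(c.X)\{b,c}\{b,c} → =b=> t1
  t1 = (c.(rec X. b.(c.X)\{b,c}\{b,c}))\{b,c}\{b,c} → deadlocked
Coarsest stable partition (strong bisimilarity classes):
  B0 = {s0, t0}
  B1 = {s1, t1}
s0 ∈ B0, t0 ∈ B0 → same block
Bisimilar ⇒ trace-equivalent.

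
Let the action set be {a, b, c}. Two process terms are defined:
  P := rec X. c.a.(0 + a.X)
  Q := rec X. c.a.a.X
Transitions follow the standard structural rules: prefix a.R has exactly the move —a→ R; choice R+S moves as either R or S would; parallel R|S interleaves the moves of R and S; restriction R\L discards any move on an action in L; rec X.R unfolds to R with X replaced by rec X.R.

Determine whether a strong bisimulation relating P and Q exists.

P's transition system — 3 states:
  u0 = rec X. c.a.(0 + a.X) → =c=> u1
  u1 = a.(0 + a.(rec X. c.a.(0 + a.X))) → =a=> u2
  u2 = 0 + a.(rec X. c.a.(0 + a.X)) → =a=> u0
Q's transition system — 3 states:
  v0 = rec X. c.a.a.X → =c=> v1
  v1 = a.a.(rec X. c.a.a.X) → =a=> v2
  v2 = a.(rec X. c.a.a.X) → =a=> v0
Partition-refinement fixed point:
  B0 = {u0, v0}
  B1 = {u1, v1}
  B2 = {u2, v2}
u0 ∈ B0, v0 ∈ B0 → same block

YES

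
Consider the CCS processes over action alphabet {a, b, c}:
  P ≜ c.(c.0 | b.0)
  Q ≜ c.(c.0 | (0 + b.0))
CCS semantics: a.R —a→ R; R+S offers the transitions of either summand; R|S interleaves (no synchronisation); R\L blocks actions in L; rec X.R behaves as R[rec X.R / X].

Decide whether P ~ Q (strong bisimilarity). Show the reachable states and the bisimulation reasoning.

YES

Reachable graph of P (5 states):
  p0 = c.(c.0 | b.0) | —c→ p1
  p1 = c.0 | b.0 | —b→ p2, —c→ p3
  p2 = c.0 | 0 | —c→ p4
  p3 = 0 | b.0 | —b→ p4
  p4 = 0 | 0 | deadlocked
Reachable graph of Q (5 states):
  q0 = c.(c.0 | (0 + b.0)) | —c→ q1
  q1 = c.0 | (0 + b.0) | —b→ q2, —c→ q3
  q2 = c.0 | 0 | —c→ q4
  q3 = 0 | (0 + b.0) | —b→ q4
  q4 = 0 | 0 | deadlocked
Partition-refinement fixed point:
  B0 = {p0, q0}
  B1 = {p1, q1}
  B2 = {p3, q3}
  B3 = {p4, q4}
  B4 = {p2, q2}
p0 ∈ B0, q0 ∈ B0 → same block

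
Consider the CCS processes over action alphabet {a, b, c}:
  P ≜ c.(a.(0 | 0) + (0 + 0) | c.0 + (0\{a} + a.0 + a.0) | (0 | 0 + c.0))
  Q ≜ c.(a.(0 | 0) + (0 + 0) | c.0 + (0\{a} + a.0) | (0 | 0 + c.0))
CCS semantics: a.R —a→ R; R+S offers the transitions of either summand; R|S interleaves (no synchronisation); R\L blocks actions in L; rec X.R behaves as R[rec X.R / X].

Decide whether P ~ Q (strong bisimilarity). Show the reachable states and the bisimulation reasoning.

P's transition system — 6 states:
  m0 = c.(a.(0 | 0) + (0 + 0) | c.0 + (0\{a} + a.0 + a.0) | (0 | 0 + c.0)) | —c→ m1
  m1 = a.(0 | 0) + (0 + 0) | c.0 + (0\{a} + a.0 + a.0) | (0 | 0 + c.0) | —a→ m2, —a→ m3, —c→ m4, —c→ m5
  m2 = 0 | (0 | 0 + c.0) | —c→ m3
  m3 = 0 | 0 | ∅
  m4 = (0 + 0) | 0 | ∅
  m5 = (0\{a} + a.0 + a.0) | 0 | —a→ m3
Q's transition system — 6 states:
  n0 = c.(a.(0 | 0) + (0 + 0) | c.0 + (0\{a} + a.0) | (0 | 0 + c.0)) | —c→ n1
  n1 = a.(0 | 0) + (0 + 0) | c.0 + (0\{a} + a.0) | (0 | 0 + c.0) | —a→ n2, —a→ n3, —c→ n4, —c→ n5
  n2 = 0 | (0 | 0 + c.0) | —c→ n3
  n3 = 0 | 0 | ∅
  n4 = (0 + 0) | 0 | ∅
  n5 = (0\{a} + a.0) | 0 | —a→ n3
Partition-refinement fixed point:
  B0 = {m0, n0}
  B1 = {m1, n1}
  B2 = {m3, m4, n3, n4}
  B3 = {m5, n5}
  B4 = {m2, n2}
m0 ∈ B0, n0 ∈ B0 → same block

YES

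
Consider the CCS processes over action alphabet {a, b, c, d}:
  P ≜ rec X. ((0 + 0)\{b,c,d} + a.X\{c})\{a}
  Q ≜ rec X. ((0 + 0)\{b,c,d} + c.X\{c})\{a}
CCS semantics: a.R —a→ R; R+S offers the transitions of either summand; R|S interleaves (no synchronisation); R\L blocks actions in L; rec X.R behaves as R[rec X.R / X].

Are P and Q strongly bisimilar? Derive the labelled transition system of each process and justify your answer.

P's transition system — 1 states:
  s0 = rec X. ((0 + 0)\{b,c,d} + a.X\{c})\{a} → (no moves)
Q's transition system — 2 states:
  t0 = rec X. ((0 + 0)\{b,c,d} + c.X\{c})\{a} → —c→ t1
  t1 = (rec X. ((0 + 0)\{b,c,d} + c.X\{c})\{a})\{c}\{a} → (no moves)
Partition-refinement fixed point:
  B0 = {s0, t1}
  B1 = {t0}
s0 ∈ B0, t0 ∈ B1 → different blocks

NO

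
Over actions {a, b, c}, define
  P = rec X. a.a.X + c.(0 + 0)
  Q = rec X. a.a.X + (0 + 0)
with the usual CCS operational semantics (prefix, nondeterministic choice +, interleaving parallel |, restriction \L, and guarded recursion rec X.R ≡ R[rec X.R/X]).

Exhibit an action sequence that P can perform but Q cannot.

c

Reachable graph of P (3 states):
  p0 = rec X. a.a.X + c.(0 + 0) | ··a··> p1, ··c··> p2
  p1 = a.(rec X. a.a.X + c.(0 + 0)) | ··a··> p0
  p2 = 0 + 0 | (no moves)
Reachable graph of Q (2 states):
  q0 = rec X. a.a.X + (0 + 0) | ··a··> q1
  q1 = a.(rec X. a.a.X + (0 + 0)) | ··a··> q0
Trace ⟨c⟩ through P, begin at {p0}:
  after c @ step 1: {p2}
  — P admits the full trace.
Trace ⟨c⟩ through Q, begin at {q0}:
  after c @ step 1: no successor for Q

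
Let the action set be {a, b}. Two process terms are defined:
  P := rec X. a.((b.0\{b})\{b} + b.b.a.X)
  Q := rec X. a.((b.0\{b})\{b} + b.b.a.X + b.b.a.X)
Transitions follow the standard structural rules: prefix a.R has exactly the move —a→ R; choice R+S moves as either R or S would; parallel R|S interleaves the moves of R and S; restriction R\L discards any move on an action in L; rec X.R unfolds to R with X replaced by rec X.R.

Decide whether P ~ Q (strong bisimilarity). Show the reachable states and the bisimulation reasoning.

P ~ Q

LTS(P): 4 reachable states
  s0 = rec X. a.((b.0\{b})\{b} + b.b.a.X) ⊢ -a-> s1
  s1 = (b.0\{b})\{b} + b.b.a.(rec X. a.((b.0\{b})\{b} + b.b.a.X)) ⊢ -b-> s2
  s2 = b.a.(rec X. a.((b.0\{b})\{b} + b.b.a.X)) ⊢ -b-> s3
  s3 = a.(rec X. a.((b.0\{b})\{b} + b.b.a.X)) ⊢ -a-> s0
LTS(Q): 4 reachable states
  t0 = rec X. a.((b.0\{b})\{b} + b.b.a.X + b.b.a.X) ⊢ -a-> t1
  t1 = (b.0\{b})\{b} + b.b.a.(rec X. a.((b.0\{b})\{b} + b.b.a.X + b.b.a.X)) + b.b.a.(rec X. a.((b.0\{b})\{b} + b.b.a.X + b.b.a.X)) ⊢ -b-> t2
  t2 = b.a.(rec X. a.((b.0\{b})\{b} + b.b.a.X + b.b.a.X)) ⊢ -b-> t3
  t3 = a.(rec X. a.((b.0\{b})\{b} + b.b.a.X + b.b.a.X)) ⊢ -a-> t0
Partition-refinement fixed point:
  B0 = {s0, t0}
  B1 = {s1, t1}
  B2 = {s2, t2}
  B3 = {s3, t3}
s0 ∈ B0, t0 ∈ B0 → same block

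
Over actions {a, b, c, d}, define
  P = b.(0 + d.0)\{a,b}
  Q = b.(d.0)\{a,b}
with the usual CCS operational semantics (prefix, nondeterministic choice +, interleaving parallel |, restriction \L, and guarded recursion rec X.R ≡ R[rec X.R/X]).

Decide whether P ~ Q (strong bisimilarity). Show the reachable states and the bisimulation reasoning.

YES

Reachable graph of P (3 states):
  u0 = b.(0 + d.0)\{a,b} | ··b··> u1
  u1 = (0 + d.0)\{a,b} | ··d··> u2
  u2 = 0\{a,b} | ∅
Reachable graph of Q (3 states):
  v0 = b.(d.0)\{a,b} | ··b··> v1
  v1 = (d.0)\{a,b} | ··d··> v2
  v2 = 0\{a,b} | ∅
Partition-refinement fixed point:
  B0 = {u0, v0}
  B1 = {u1, v1}
  B2 = {u2, v2}
u0 ∈ B0, v0 ∈ B0 → same block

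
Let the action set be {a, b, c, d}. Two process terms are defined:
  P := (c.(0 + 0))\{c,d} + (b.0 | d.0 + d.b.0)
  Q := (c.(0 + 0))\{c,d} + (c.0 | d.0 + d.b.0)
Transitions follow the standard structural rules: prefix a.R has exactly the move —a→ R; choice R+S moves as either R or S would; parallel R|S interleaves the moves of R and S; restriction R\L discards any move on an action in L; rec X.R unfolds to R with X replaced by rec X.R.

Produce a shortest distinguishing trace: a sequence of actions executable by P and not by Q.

Reachable graph of P (6 states):
  p0 = (c.(0 + 0))\{c,d} + (b.0 | d.0 + d.b.0) → ··b··> p1, ··d··> p2, ··d··> p3
  p1 = 0 | d.0 → ··d··> p4
  p2 = b.0 → ··b··> p5
  p3 = b.0 | 0 → ··b··> p4
  p4 = 0 | 0 → ∅
  p5 = 0 → ∅
Reachable graph of Q (6 states):
  q0 = (c.(0 + 0))\{c,d} + (c.0 | d.0 + d.b.0) → ··c··> q1, ··d··> q2, ··d··> q3
  q1 = 0 | d.0 → ··d··> q4
  q2 = b.0 → ··b··> q5
  q3 = c.0 | 0 → ··c··> q4
  q4 = 0 | 0 → ∅
  q5 = 0 → ∅
Trace ⟨b⟩ through P, begin at {p0}:
  step 1 (b): {p1}
  ✓ P
Trace ⟨b⟩ through Q, begin at {q0}:
  step 1 (b): no successor for Q

b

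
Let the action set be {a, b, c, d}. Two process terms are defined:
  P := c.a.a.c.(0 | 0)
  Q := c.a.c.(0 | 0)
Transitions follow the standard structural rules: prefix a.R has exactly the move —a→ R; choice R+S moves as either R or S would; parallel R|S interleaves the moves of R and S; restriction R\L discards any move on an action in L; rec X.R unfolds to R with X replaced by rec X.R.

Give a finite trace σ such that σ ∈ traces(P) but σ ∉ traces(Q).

Reachable graph of P (5 states):
  p0 = c.a.a.c.(0 | 0) has moves ··c··> p1
  p1 = a.a.c.(0 | 0) has moves ··a··> p2
  p2 = a.c.(0 | 0) has moves ··a··> p3
  p3 = c.(0 | 0) has moves ··c··> p4
  p4 = 0 | 0 has moves deadlocked
Reachable graph of Q (4 states):
  q0 = c.a.c.(0 | 0) has moves ··c··> q1
  q1 = a.c.(0 | 0) has moves ··a··> q2
  q2 = c.(0 | 0) has moves ··c··> q3
  q3 = 0 | 0 has moves deadlocked
Run σ = ⟨caa⟩ on P: start {p0}
  step 1 (c): {p1}
  step 2 (a): {p2}
  step 3 (a): {p3}
  — P admits the full trace.
Run σ = ⟨caa⟩ on Q: start {q0}
  step 1 (c): {q1}
  step 2 (a): {q2}
  step 3 (a): no successor for Q

caa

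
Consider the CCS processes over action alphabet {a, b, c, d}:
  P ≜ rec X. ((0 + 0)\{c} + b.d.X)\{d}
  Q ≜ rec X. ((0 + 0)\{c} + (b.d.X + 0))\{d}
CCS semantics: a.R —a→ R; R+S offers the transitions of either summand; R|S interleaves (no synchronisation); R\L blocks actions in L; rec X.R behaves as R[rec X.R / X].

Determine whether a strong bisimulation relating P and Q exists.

LTS(P): 2 reachable states
  s0 = rec X. ((0 + 0)\{c} + b.d.X)\{d} :: —b→ s1
  s1 = (d.(rec X. ((0 + 0)\{c} + b.d.X)\{d}))\{d} :: ·
LTS(Q): 2 reachable states
  t0 = rec X. ((0 + 0)\{c} + (b.d.X + 0))\{d} :: —b→ t1
  t1 = (d.(rec X. ((0 + 0)\{c} + (b.d.X + 0))\{d}))\{d} :: ·
Partition-refinement fixed point:
  B0 = {s0, t0}
  B1 = {s1, t1}
s0 ∈ B0, t0 ∈ B0 → same block

bisimilar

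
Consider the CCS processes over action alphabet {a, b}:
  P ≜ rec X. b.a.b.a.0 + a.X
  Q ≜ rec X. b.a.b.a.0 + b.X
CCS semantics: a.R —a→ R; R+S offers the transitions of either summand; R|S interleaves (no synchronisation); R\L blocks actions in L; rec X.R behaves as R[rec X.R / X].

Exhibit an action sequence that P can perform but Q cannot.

a

Reachable graph of P (5 states):
  u0 = rec X. b.a.b.a.0 + a.X :: —a→ u0, —b→ u1
  u1 = a.b.a.0 :: —a→ u2
  u2 = b.a.0 :: —b→ u3
  u3 = a.0 :: —a→ u4
  u4 = 0 :: (no moves)
Reachable graph of Q (5 states):
  v0 = rec X. b.a.b.a.0 + b.X :: —b→ v0, —b→ v1
  v1 = a.b.a.0 :: —a→ v2
  v2 = b.a.0 :: —b→ v3
  v3 = a.0 :: —a→ v4
  v4 = 0 :: (no moves)
Executing a from P (initial set {u0}):
  after a @ step 1: {u0}
  P completes σ.
Executing a from Q (initial set {v0}):
  after a @ step 1: ∅ (Q stuck)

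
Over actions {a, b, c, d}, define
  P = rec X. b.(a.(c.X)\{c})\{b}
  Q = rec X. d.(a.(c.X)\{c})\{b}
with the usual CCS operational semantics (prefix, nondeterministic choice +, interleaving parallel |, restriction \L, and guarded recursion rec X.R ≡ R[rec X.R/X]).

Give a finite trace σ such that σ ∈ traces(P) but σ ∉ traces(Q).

b

P's transition system — 3 states:
  u0 = rec X. b.(a.(c.X)\{c})\{b} → --b--▸ u1
  u1 = (a.(c.(rec X. b.(a.(c.X)\{c})\{b}))\{c})\{b} → --a--▸ u2
  u2 = (c.(rec X. b.(a.(c.X)\{c})\{b}))\{c}\{b} → ∅
Q's transition system — 3 states:
  v0 = rec X. d.(a.(c.X)\{c})\{b} → --d--▸ v1
  v1 = (a.(c.(rec X. d.(a.(c.X)\{c})\{b}))\{c})\{b} → --a--▸ v2
  v2 = (c.(rec X. d.(a.(c.X)\{c})\{b}))\{c}\{b} → ∅
Run σ = ⟨b⟩ on P: start {u0}
  [1] b ⇒ {u1}
  — P admits the full trace.
Run σ = ⟨b⟩ on Q: start {v0}
  [1] b ⇒ ∅  — Q cannot continue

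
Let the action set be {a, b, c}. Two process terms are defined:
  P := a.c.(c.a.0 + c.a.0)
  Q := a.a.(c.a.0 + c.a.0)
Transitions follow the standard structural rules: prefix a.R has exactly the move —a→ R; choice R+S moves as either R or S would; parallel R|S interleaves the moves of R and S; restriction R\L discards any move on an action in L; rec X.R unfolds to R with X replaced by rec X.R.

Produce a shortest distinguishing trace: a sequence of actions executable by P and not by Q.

ac

Reachable graph of P (5 states):
  m0 = a.c.(c.a.0 + c.a.0) | =a=> m1
  m1 = c.(c.a.0 + c.a.0) | =c=> m2
  m2 = c.a.0 + c.a.0 | =c=> m3
  m3 = a.0 | =a=> m4
  m4 = 0 | stopped
Reachable graph of Q (5 states):
  n0 = a.a.(c.a.0 + c.a.0) | =a=> n1
  n1 = a.(c.a.0 + c.a.0) | =a=> n2
  n2 = c.a.0 + c.a.0 | =c=> n3
  n3 = a.0 | =a=> n4
  n4 = 0 | stopped
Trace ⟨ac⟩ through P, begin at {m0}:
  step 1 (a): {m1}
  step 2 (c): {m2}
  ✓ P
Trace ⟨ac⟩ through Q, begin at {n0}:
  step 1 (a): {n1}
  step 2 (c): ∅  — Q cannot continue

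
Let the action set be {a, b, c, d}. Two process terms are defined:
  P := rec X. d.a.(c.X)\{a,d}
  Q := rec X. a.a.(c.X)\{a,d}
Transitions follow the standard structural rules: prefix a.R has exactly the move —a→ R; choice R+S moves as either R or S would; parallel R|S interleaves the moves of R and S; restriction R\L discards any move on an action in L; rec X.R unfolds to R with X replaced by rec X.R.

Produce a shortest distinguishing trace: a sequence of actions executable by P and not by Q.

P's transition system — 4 states:
  m0 = rec X. d.a.(c.X)\{a,d} has moves —d→ m1
  m1 = a.(c.(rec X. d.a.(c.X)\{a,d}))\{a,d} has moves —a→ m2
  m2 = (c.(rec X. d.a.(c.X)\{a,d}))\{a,d} has moves —c→ m3
  m3 = (rec X. d.a.(c.X)\{a,d})\{a,d} has moves deadlocked
Q's transition system — 4 states:
  n0 = rec X. a.a.(c.X)\{a,d} has moves —a→ n1
  n1 = a.(c.(rec X. a.a.(c.X)\{a,d}))\{a,d} has moves —a→ n2
  n2 = (c.(rec X. a.a.(c.X)\{a,d}))\{a,d} has moves —c→ n3
  n3 = (rec X. a.a.(c.X)\{a,d})\{a,d} has moves deadlocked
Run σ = ⟨d⟩ on P: start {m0}
  after d @ step 1: {m1}
  P completes σ.
Run σ = ⟨d⟩ on Q: start {n0}
  after d @ step 1: ∅ (Q stuck)

d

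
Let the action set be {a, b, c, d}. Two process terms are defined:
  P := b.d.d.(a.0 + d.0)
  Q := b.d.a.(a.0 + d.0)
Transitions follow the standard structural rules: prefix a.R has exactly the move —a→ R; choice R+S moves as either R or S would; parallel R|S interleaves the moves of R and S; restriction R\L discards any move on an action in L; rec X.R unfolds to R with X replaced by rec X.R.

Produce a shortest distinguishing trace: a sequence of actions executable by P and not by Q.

LTS(P): 5 reachable states
  m0 = b.d.d.(a.0 + d.0) ⊢ --b--▸ m1
  m1 = d.d.(a.0 + d.0) ⊢ --d--▸ m2
  m2 = d.(a.0 + d.0) ⊢ --d--▸ m3
  m3 = a.0 + d.0 ⊢ --a--▸ m4, --d--▸ m4
  m4 = 0 ⊢ stopped
LTS(Q): 5 reachable states
  n0 = b.d.a.(a.0 + d.0) ⊢ --b--▸ n1
  n1 = d.a.(a.0 + d.0) ⊢ --d--▸ n2
  n2 = a.(a.0 + d.0) ⊢ --a--▸ n3
  n3 = a.0 + d.0 ⊢ --a--▸ n4, --d--▸ n4
  n4 = 0 ⊢ stopped
Executing bdd from P (initial set {m0}):
  [1] b ⇒ {m1}
  [2] d ⇒ {m2}
  [3] d ⇒ {m3}
  — P admits the full trace.
Executing bdd from Q (initial set {n0}):
  [1] b ⇒ {n1}
  [2] d ⇒ {n2}
  [3] d ⇒ ∅ (Q stuck)

bdd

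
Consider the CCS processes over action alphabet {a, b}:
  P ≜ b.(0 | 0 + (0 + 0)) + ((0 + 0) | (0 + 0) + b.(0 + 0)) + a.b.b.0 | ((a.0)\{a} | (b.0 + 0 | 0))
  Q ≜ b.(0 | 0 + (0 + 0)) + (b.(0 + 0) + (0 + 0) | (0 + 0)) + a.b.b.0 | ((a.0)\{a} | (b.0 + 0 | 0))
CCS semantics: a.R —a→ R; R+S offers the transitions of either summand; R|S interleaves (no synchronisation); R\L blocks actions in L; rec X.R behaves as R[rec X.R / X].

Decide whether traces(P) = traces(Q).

Reachable graph of P (10 states):
  u0 = b.(0 | 0 + (0 + 0)) + ((0 + 0) | (0 + 0) + b.(0 + 0)) + a.b.b.0 | ((a.0)\{a} | (b.0 + 0 | 0)) :: -a-> u1, -b-> u2, -b-> u3, -b-> u4
  u1 = b.b.0 | ((a.0)\{a} | (b.0 + 0 | 0)) :: -b-> u5, -b-> u6
  u2 = 0 + 0 :: deadlocked
  u3 = 0 | 0 + (0 + 0) :: deadlocked
  u4 = a.b.b.0 | ((a.0)\{a} | 0) :: -a-> u6
  u5 = b.0 | ((a.0)\{a} | (b.0 + 0 | 0)) :: -b-> u7, -b-> u8
  u6 = b.b.0 | ((a.0)\{a} | 0) :: -b-> u8
  u7 = 0 | ((a.0)\{a} | (b.0 + 0 | 0)) :: -b-> u9
  u8 = b.0 | ((a.0)\{a} | 0) :: -b-> u9
  u9 = 0 | ((a.0)\{a} | 0) :: deadlocked
Reachable graph of Q (10 states):
  v0 = b.(0 | 0 + (0 + 0)) + (b.(0 + 0) + (0 + 0) | (0 + 0)) + a.b.b.0 | ((a.0)\{a} | (b.0 + 0 | 0)) :: -a-> v1, -b-> v2, -b-> v3, -b-> v4
  v1 = b.b.0 | ((a.0)\{a} | (b.0 + 0 | 0)) :: -b-> v5, -b-> v6
  v2 = 0 + 0 :: deadlocked
  v3 = 0 | 0 + (0 + 0) :: deadlocked
  v4 = a.b.b.0 | ((a.0)\{a} | 0) :: -a-> v6
  v5 = b.0 | ((a.0)\{a} | (b.0 + 0 | 0)) :: -b-> v7, -b-> v8
  v6 = b.b.0 | ((a.0)\{a} | 0) :: -b-> v8
  v7 = 0 | ((a.0)\{a} | (b.0 + 0 | 0)) :: -b-> v9
  v8 = b.0 | ((a.0)\{a} | 0) :: -b-> v9
  v9 = 0 | ((a.0)\{a} | 0) :: deadlocked
Partition-refinement fixed point:
  B0 = {u0, v0}
  B1 = {u1, v1}
  B2 = {u5, u6, v5, v6}
  B3 = {u7, u8, v7, v8}
  B4 = {u2, u3, u9, v2, v3, v9}
  B5 = {u4, v4}
u0 ∈ B0, v0 ∈ B0 → same block
Bisimilar ⇒ trace-equivalent.

trace-equivalent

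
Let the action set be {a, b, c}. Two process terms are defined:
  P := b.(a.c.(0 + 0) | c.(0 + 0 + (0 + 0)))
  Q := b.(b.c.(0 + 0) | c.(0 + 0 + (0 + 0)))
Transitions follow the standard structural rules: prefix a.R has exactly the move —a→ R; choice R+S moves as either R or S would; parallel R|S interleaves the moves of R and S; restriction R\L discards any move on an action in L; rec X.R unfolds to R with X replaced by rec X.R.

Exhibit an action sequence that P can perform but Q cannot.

Reachable graph of P (7 states):
  s0 = b.(a.c.(0 + 0) | c.(0 + 0 + (0 + 0))) ⊢ —b→ s1
  s1 = a.c.(0 + 0) | c.(0 + 0 + (0 + 0)) ⊢ —a→ s2, —c→ s3
  s2 = c.(0 + 0) | c.(0 + 0 + (0 + 0)) ⊢ —c→ s4, —c→ s5
  s3 = a.c.(0 + 0) | (0 + 0 + (0 + 0)) ⊢ —a→ s5
  s4 = (0 + 0) | c.(0 + 0 + (0 + 0)) ⊢ —c→ s6
  s5 = c.(0 + 0) | (0 + 0 + (0 + 0)) ⊢ —c→ s6
  s6 = (0 + 0) | (0 + 0 + (0 + 0)) ⊢ (no moves)
Reachable graph of Q (7 states):
  t0 = b.(b.c.(0 + 0) | c.(0 + 0 + (0 + 0))) ⊢ —b→ t1
  t1 = b.c.(0 + 0) | c.(0 + 0 + (0 + 0)) ⊢ —b→ t2, —c→ t3
  t2 = c.(0 + 0) | c.(0 + 0 + (0 + 0)) ⊢ —c→ t4, —c→ t5
  t3 = b.c.(0 + 0) | (0 + 0 + (0 + 0)) ⊢ —b→ t5
  t4 = (0 + 0) | c.(0 + 0 + (0 + 0)) ⊢ —c→ t6
  t5 = c.(0 + 0) | (0 + 0 + (0 + 0)) ⊢ —c→ t6
  t6 = (0 + 0) | (0 + 0 + (0 + 0)) ⊢ (no moves)
Trace ⟨ba⟩ through P, begin at {s0}:
  step 1 (b): {s1}
  step 2 (a): {s2}
  ✓ P
Trace ⟨ba⟩ through Q, begin at {t0}:
  step 1 (b): {t1}
  step 2 (a): ∅ (Q stuck)

ba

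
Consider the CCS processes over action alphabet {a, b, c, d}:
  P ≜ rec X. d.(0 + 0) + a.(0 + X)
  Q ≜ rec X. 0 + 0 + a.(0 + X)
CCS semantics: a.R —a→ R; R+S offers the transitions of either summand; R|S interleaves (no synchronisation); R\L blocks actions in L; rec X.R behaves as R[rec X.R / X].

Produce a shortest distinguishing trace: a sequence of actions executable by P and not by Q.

d

Reachable graph of P (3 states):
  m0 = rec X. d.(0 + 0) + a.(0 + X) → --a--▸ m1, --d--▸ m2
  m1 = 0 + (rec X. d.(0 + 0) + a.(0 + X)) → --a--▸ m1, --d--▸ m2
  m2 = 0 + 0 → deadlocked
Reachable graph of Q (2 states):
  n0 = rec X. 0 + 0 + a.(0 + X) → --a--▸ n1
  n1 = 0 + (rec X. 0 + 0 + a.(0 + X)) → --a--▸ n1
Trace ⟨d⟩ through P, begin at {m0}:
  [1] d ⇒ {m2}
  ✓ P
Trace ⟨d⟩ through Q, begin at {n0}:
  [1] d ⇒ ∅ (Q stuck)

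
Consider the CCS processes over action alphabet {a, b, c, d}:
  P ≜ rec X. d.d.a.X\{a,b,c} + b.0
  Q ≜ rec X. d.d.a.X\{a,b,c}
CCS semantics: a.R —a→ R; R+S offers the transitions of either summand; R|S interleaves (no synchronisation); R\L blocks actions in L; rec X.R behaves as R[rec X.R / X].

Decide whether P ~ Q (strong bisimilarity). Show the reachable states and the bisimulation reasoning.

P ≁ Q

P's transition system — 7 states:
  s0 = rec X. d.d.a.X\{a,b,c} + b.0 has moves -b-> s1, -d-> s2
  s1 = 0 has moves ∅
  s2 = d.a.(rec X. d.d.a.X\{a,b,c} + b.0)\{a,b,c} has moves -d-> s3
  s3 = a.(rec X. d.d.a.X\{a,b,c} + b.0)\{a,b,c} has moves -a-> s4
  s4 = (rec X. d.d.a.X\{a,b,c} + b.0)\{a,b,c} has moves -d-> s5
  s5 = (d.a.(rec X. d.d.a.X\{a,b,c} + b.0)\{a,b,c})\{a,b,c} has moves -d-> s6
  s6 = (a.(rec X. d.d.a.X\{a,b,c} + b.0)\{a,b,c})\{a,b,c} has moves ∅
Q's transition system — 6 states:
  t0 = rec X. d.d.a.X\{a,b,c} has moves -d-> t1
  t1 = d.a.(rec X. d.d.a.X\{a,b,c})\{a,b,c} has moves -d-> t2
  t2 = a.(rec X. d.d.a.X\{a,b,c})\{a,b,c} has moves -a-> t3
  t3 = (rec X. d.d.a.X\{a,b,c})\{a,b,c} has moves -d-> t4
  t4 = (d.a.(rec X. d.d.a.X\{a,b,c})\{a,b,c})\{a,b,c} has moves -d-> t5
  t5 = (a.(rec X. d.d.a.X\{a,b,c})\{a,b,c})\{a,b,c} has moves ∅
Bisimilarity quotient blocks:
  B0 = {s0}
  B1 = {s1, s6, t5}
  B2 = {s2, t1}
  B3 = {s3, t2}
  B4 = {s4, t3}
  B5 = {s5, t4}
  B6 = {t0}
s0 ∈ B0, t0 ∈ B6 → different blocks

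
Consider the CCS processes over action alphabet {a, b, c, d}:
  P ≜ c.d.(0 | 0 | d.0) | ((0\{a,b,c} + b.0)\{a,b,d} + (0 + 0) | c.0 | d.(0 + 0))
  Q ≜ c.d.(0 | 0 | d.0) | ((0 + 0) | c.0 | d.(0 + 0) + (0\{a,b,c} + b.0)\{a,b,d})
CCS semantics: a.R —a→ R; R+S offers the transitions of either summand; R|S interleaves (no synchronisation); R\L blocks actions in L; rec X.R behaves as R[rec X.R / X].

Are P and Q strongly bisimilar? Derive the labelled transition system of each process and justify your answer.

LTS(P): 16 reachable states
  p0 = c.d.(0 | 0 | d.0) | ((0\{a,b,c} + b.0)\{a,b,d} + (0 + 0) | c.0 | d.(0 + 0)) → --c--▸ p1, --c--▸ p2, --d--▸ p3
  p1 = c.d.(0 | 0 | d.0) | ((0 + 0) | 0 | d.(0 + 0)) → --c--▸ p4, --d--▸ p5
  p2 = d.(0 | 0 | d.0) | ((0\{a,b,c} + b.0)\{a,b,d} + (0 + 0) | c.0 | d.(0 + 0)) → --c--▸ p4, --d--▸ p6, --d--▸ p7
  p3 = c.d.(0 | 0 | d.0) | ((0 + 0) | c.0 | (0 + 0)) → --c--▸ p5, --c--▸ p7
  p4 = d.(0 | 0 | d.0) | ((0 + 0) | 0 | d.(0 + 0)) → --d--▸ p8, --d--▸ p9
  p5 = c.d.(0 | 0 | d.0) | ((0 + 0) | 0 | (0 + 0)) → --c--▸ p9
  p6 = 0 | 0 | d.0 | ((0\{a,b,c} + b.0)\{a,b,d} + (0 + 0) | c.0 | d.(0 + 0)) → --c--▸ p8, --d--▸ p10, --d--▸ p11
  p7 = d.(0 | 0 | d.0) | ((0 + 0) | c.0 | (0 + 0)) → --c--▸ p9, --d--▸ p11
  p8 = 0 | 0 | d.0 | ((0 + 0) | 0 | d.(0 + 0)) → --d--▸ p12, --d--▸ p13
  p9 = d.(0 | 0 | d.0) | ((0 + 0) | 0 | (0 + 0)) → --d--▸ p13
  p10 = 0 | 0 | 0 | ((0\{a,b,c} + b.0)\{a,b,d} + (0 + 0) | c.0 | d.(0 + 0)) → --c--▸ p12, --d--▸ p14
  p11 = 0 | 0 | d.0 | ((0 + 0) | c.0 | (0 + 0)) → --c--▸ p13, --d--▸ p14
  p12 = 0 | 0 | 0 | ((0 + 0) | 0 | d.(0 + 0)) → --d--▸ p15
  p13 = 0 | 0 | d.0 | ((0 + 0) | 0 | (0 + 0)) → --d--▸ p15
  p14 = 0 | 0 | 0 | ((0 + 0) | c.0 | (0 + 0)) → --c--▸ p15
  p15 = 0 | 0 | 0 | ((0 + 0) | 0 | (0 + 0)) → deadlocked
LTS(Q): 16 reachable states
  q0 = c.d.(0 | 0 | d.0) | ((0 + 0) | c.0 | d.(0 + 0) + (0\{a,b,c} + b.0)\{a,b,d}) → --c--▸ q1, --c--▸ q2, --d--▸ q3
  q1 = c.d.(0 | 0 | d.0) | ((0 + 0) | 0 | d.(0 + 0)) → --c--▸ q4, --d--▸ q5
  q2 = d.(0 | 0 | d.0) | ((0 + 0) | c.0 | d.(0 + 0) + (0\{a,b,c} + b.0)\{a,b,d}) → --c--▸ q4, --d--▸ q6, --d--▸ q7
  q3 = c.d.(0 | 0 | d.0) | ((0 + 0) | c.0 | (0 + 0)) → --c--▸ q5, --c--▸ q7
  q4 = d.(0 | 0 | d.0) | ((0 + 0) | 0 | d.(0 + 0)) → --d--▸ q8, --d--▸ q9
  q5 = c.d.(0 | 0 | d.0) | ((0 + 0) | 0 | (0 + 0)) → --c--▸ q9
  q6 = 0 | 0 | d.0 | ((0 + 0) | c.0 | d.(0 + 0) + (0\{a,b,c} + b.0)\{a,b,d}) → --c--▸ q8, --d--▸ q10, --d--▸ q11
  q7 = d.(0 | 0 | d.0) | ((0 + 0) | c.0 | (0 + 0)) → --c--▸ q9, --d--▸ q11
  q8 = 0 | 0 | d.0 | ((0 + 0) | 0 | d.(0 + 0)) → --d--▸ q12, --d--▸ q13
  q9 = d.(0 | 0 | d.0) | ((0 + 0) | 0 | (0 + 0)) → --d--▸ q13
  q10 = 0 | 0 | 0 | ((0 + 0) | c.0 | d.(0 + 0) + (0\{a,b,c} + b.0)\{a,b,d}) → --c--▸ q12, --d--▸ q14
  q11 = 0 | 0 | d.0 | ((0 + 0) | c.0 | (0 + 0)) → --c--▸ q13, --d--▸ q14
  q12 = 0 | 0 | 0 | ((0 + 0) | 0 | d.(0 + 0)) → --d--▸ q15
  q13 = 0 | 0 | d.0 | ((0 + 0) | 0 | (0 + 0)) → --d--▸ q15
  q14 = 0 | 0 | 0 | ((0 + 0) | c.0 | (0 + 0)) → --c--▸ q15
  q15 = 0 | 0 | 0 | ((0 + 0) | 0 | (0 + 0)) → deadlocked
Partition-refinement fixed point:
  B0 = {p0, q0}
  B1 = {p2, q2}
  B2 = {p6, p7, q6, q7}
  B3 = {p10, p11, q10, q11}
  B4 = {p14, q14}
  B5 = {p15, q15}
  B6 = {p12, p13, q12, q13}
  B7 = {p8, p9, q8, q9}
  B8 = {p4, q4}
  B9 = {p3, q3}
  B10 = {p5, q5}
  B11 = {p1, q1}
p0 ∈ B0, q0 ∈ B0 → same block

YES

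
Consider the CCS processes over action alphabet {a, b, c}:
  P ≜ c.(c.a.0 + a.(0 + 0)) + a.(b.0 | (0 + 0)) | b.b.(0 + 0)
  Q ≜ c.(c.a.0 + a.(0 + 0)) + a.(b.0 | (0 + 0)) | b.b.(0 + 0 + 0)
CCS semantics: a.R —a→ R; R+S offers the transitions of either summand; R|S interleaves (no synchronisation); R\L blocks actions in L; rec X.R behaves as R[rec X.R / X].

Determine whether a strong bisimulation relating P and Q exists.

Reachable graph of P (13 states):
  s0 = c.(c.a.0 + a.(0 + 0)) + a.(b.0 | (0 + 0)) | b.b.(0 + 0) → —a→ s1, —b→ s2, —c→ s3
  s1 = b.0 | (0 + 0) | b.b.(0 + 0) → —b→ s4, —b→ s5
  s2 = a.(b.0 | (0 + 0)) | b.(0 + 0) → —a→ s5, —b→ s6
  s3 = c.a.0 + a.(0 + 0) → —a→ s7, —c→ s8
  s4 = 0 | (0 + 0) | b.b.(0 + 0) → —b→ s9
  s5 = b.0 | (0 + 0) | b.(0 + 0) → —b→ s10, —b→ s9
  s6 = a.(b.0 | (0 + 0)) | (0 + 0) → —a→ s10
  s7 = 0 + 0 → ∅
  s8 = a.0 → —a→ s11
  s9 = 0 | (0 + 0) | b.(0 + 0) → —b→ s12
  s10 = b.0 | (0 + 0) | (0 + 0) → —b→ s12
  s11 = 0 → ∅
  s12 = 0 | (0 + 0) | (0 + 0) → ∅
Reachable graph of Q (13 states):
  t0 = c.(c.a.0 + a.(0 + 0)) + a.(b.0 | (0 + 0)) | b.b.(0 + 0 + 0) → —a→ t1, —b→ t2, —c→ t3
  t1 = b.0 | (0 + 0) | b.b.(0 + 0 + 0) → —b→ t4, —b→ t5
  t2 = a.(b.0 | (0 + 0)) | b.(0 + 0 + 0) → —a→ t5, —b→ t6
  t3 = c.a.0 + a.(0 + 0) → —a→ t7, —c→ t8
  t4 = 0 | (0 + 0) | b.b.(0 + 0 + 0) → —b→ t9
  t5 = b.0 | (0 + 0) | b.(0 + 0 + 0) → —b→ t10, —b→ t9
  t6 = a.(b.0 | (0 + 0)) | (0 + 0 + 0) → —a→ t10
  t7 = 0 + 0 → ∅
  t8 = a.0 → —a→ t11
  t9 = 0 | (0 + 0) | b.(0 + 0 + 0) → —b→ t12
  t10 = b.0 | (0 + 0) | (0 + 0 + 0) → —b→ t12
  t11 = 0 → ∅
  t12 = 0 | (0 + 0) | (0 + 0 + 0) → ∅
Partition-refinement fixed point:
  B0 = {s0, t0}
  B1 = {s1, t1}
  B2 = {s4, s5, t4, t5}
  B3 = {s10, s9, t10, t9}
  B4 = {s11, s12, s7, t11, t12, t7}
  B5 = {s3, t3}
  B6 = {s8, t8}
  B7 = {s2, t2}
  B8 = {s6, t6}
s0 ∈ B0, t0 ∈ B0 → same block

YES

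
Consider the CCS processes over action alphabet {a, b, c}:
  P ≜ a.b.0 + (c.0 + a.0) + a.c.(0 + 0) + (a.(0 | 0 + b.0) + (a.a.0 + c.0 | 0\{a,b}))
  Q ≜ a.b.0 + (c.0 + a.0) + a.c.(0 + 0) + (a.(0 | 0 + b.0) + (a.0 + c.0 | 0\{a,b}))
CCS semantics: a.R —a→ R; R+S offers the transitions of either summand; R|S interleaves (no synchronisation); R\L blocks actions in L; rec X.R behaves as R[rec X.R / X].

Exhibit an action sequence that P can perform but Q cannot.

Reachable graph of P (8 states):
  s0 = a.b.0 + (c.0 + a.0) + a.c.(0 + 0) + (a.(0 | 0 + b.0) + (a.a.0 + c.0 | 0\{a,b})) | --a--▸ s1, --a--▸ s2, --a--▸ s3, --a--▸ s4, --a--▸ s5, --c--▸ s1, --c--▸ s6
  s1 = 0 | ∅
  s2 = 0 | 0 + b.0 | --b--▸ s1
  s3 = a.0 | --a--▸ s1
  s4 = b.0 | --b--▸ s1
  s5 = c.(0 + 0) | --c--▸ s7
  s6 = 0 | 0\{a,b} | ∅
  s7 = 0 + 0 | ∅
Reachable graph of Q (7 states):
  t0 = a.b.0 + (c.0 + a.0) + a.c.(0 + 0) + (a.(0 | 0 + b.0) + (a.0 + c.0 | 0\{a,b})) | --a--▸ t1, --a--▸ t2, --a--▸ t3, --a--▸ t4, --c--▸ t1, --c--▸ t5
  t1 = 0 | ∅
  t2 = 0 | 0 + b.0 | --b--▸ t1
  t3 = b.0 | --b--▸ t1
  t4 = c.(0 + 0) | --c--▸ t6
  t5 = 0 | 0\{a,b} | ∅
  t6 = 0 + 0 | ∅
Run σ = ⟨aa⟩ on P: start {s0}
  [1] a ⇒ {s1, s2, s3, s4, s5}
  [2] a ⇒ {s1}
  ✓ P
Run σ = ⟨aa⟩ on Q: start {t0}
  [1] a ⇒ {t1, t2, t3, t4}
  [2] a ⇒ ∅  — Q cannot continue

aa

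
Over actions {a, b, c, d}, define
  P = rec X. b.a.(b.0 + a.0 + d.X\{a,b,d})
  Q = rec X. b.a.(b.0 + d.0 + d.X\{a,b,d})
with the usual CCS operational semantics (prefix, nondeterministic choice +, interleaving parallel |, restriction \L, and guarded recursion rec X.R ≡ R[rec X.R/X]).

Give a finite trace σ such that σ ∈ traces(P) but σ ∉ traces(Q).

Reachable graph of P (5 states):
  p0 = rec X. b.a.(b.0 + a.0 + d.X\{a,b,d}) → --b--▸ p1
  p1 = a.(b.0 + a.0 + d.(rec X. b.a.(b.0 + a.0 + d.X\{a,b,d}))\{a,b,d}) → --a--▸ p2
  p2 = b.0 + a.0 + d.(rec X. b.a.(b.0 + a.0 + d.X\{a,b,d}))\{a,b,d} → --a--▸ p3, --b--▸ p3, --d--▸ p4
  p3 = 0 → ·
  p4 = (rec X. b.a.(b.0 + a.0 + d.X\{a,b,d}))\{a,b,d} → ·
Reachable graph of Q (5 states):
  q0 = rec X. b.a.(b.0 + d.0 + d.X\{a,b,d}) → --b--▸ q1
  q1 = a.(b.0 + d.0 + d.(rec X. b.a.(b.0 + d.0 + d.X\{a,b,d}))\{a,b,d}) → --a--▸ q2
  q2 = b.0 + d.0 + d.(rec X. b.a.(b.0 + d.0 + d.X\{a,b,d}))\{a,b,d} → --b--▸ q3, --d--▸ q3, --d--▸ q4
  q3 = 0 → ·
  q4 = (rec X. b.a.(b.0 + d.0 + d.X\{a,b,d}))\{a,b,d} → ·
Run σ = ⟨baa⟩ on P: start {p0}
  [1] b ⇒ {p1}
  [2] a ⇒ {p2}
  [3] a ⇒ {p3}
  P completes σ.
Run σ = ⟨baa⟩ on Q: start {q0}
  [1] b ⇒ {q1}
  [2] a ⇒ {q2}
  [3] a ⇒ no successor for Q

baa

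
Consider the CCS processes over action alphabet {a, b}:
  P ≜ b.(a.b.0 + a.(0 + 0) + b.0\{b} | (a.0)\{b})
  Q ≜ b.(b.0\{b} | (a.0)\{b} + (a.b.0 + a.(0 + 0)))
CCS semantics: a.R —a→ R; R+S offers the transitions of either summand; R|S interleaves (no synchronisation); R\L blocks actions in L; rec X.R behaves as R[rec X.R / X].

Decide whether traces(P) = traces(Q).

P's transition system — 8 states:
  p0 = b.(a.b.0 + a.(0 + 0) + b.0\{b} | (a.0)\{b}) has moves ··b··> p1
  p1 = a.b.0 + a.(0 + 0) + b.0\{b} | (a.0)\{b} has moves ··a··> p2, ··a··> p3, ··a··> p4, ··b··> p5
  p2 = 0 + 0 has moves ∅
  p3 = b.0 has moves ··b··> p6
  p4 = b.0\{b} | 0\{b} has moves ··b··> p7
  p5 = 0\{b} | (a.0)\{b} has moves ··a··> p7
  p6 = 0 has moves ∅
  p7 = 0\{b} | 0\{b} has moves ∅
Q's transition system — 8 states:
  q0 = b.(b.0\{b} | (a.0)\{b} + (a.b.0 + a.(0 + 0))) has moves ··b··> q1
  q1 = b.0\{b} | (a.0)\{b} + (a.b.0 + a.(0 + 0)) has moves ··a··> q2, ··a··> q3, ··a··> q4, ··b··> q5
  q2 = 0 + 0 has moves ∅
  q3 = b.0 has moves ··b··> q6
  q4 = b.0\{b} | 0\{b} has moves ··b··> q7
  q5 = 0\{b} | (a.0)\{b} has moves ··a··> q7
  q6 = 0 has moves ∅
  q7 = 0\{b} | 0\{b} has moves ∅
Bisimilarity quotient blocks:
  B0 = {p0, q0}
  B1 = {p1, q1}
  B2 = {p2, p6, p7, q2, q6, q7}
  B3 = {p3, p4, q3, q4}
  B4 = {p5, q5}
p0 ∈ B0, q0 ∈ B0 → same block
Bisimilar ⇒ trace-equivalent.

traces(P) = traces(Q)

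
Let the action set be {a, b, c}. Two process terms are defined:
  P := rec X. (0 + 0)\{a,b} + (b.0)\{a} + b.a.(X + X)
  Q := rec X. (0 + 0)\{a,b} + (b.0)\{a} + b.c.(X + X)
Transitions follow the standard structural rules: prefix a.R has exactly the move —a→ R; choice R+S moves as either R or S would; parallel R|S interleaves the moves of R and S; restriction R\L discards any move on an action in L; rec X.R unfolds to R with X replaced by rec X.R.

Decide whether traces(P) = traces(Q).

P's transition system — 4 states:
  s0 = rec X. (0 + 0)\{a,b} + (b.0)\{a} + b.a.(X + X) has moves -b-> s1, -b-> s2
  s1 = 0\{a} has moves (no moves)
  s2 = a.((rec X. (0 + 0)\{a,b} + (b.0)\{a} + b.a.(X + X)) + (rec X. (0 + 0)\{a,b} + (b.0)\{a} + b.a.(X + X))) has moves -a-> s3
  s3 = (rec X. (0 + 0)\{a,b} + (b.0)\{a} + b.a.(X + X)) + (rec X. (0 + 0)\{a,b} + (b.0)\{a} + b.a.(X + X)) has moves -b-> s1, -b-> s2
Q's transition system — 4 states:
  t0 = rec X. (0 + 0)\{a,b} + (b.0)\{a} + b.c.(X + X) has moves -b-> t1, -b-> t2
  t1 = 0\{a} has moves (no moves)
  t2 = c.((rec X. (0 + 0)\{a,b} + (b.0)\{a} + b.c.(X + X)) + (rec X. (0 + 0)\{a,b} + (b.0)\{a} + b.c.(X + X))) has moves -c-> t3
  t3 = (rec X. (0 + 0)\{a,b} + (b.0)\{a} + b.c.(X + X)) + (rec X. (0 + 0)\{a,b} + (b.0)\{a} + b.c.(X + X)) has moves -b-> t1, -b-> t2
Executing ba from P (initial set {s0}):
  step 1 (b): {s1, s2}
  step 2 (a): {s3}
  — P admits the full trace.
Executing ba from Q (initial set {t0}):
  step 1 (b): {t1, t2}
  step 2 (a): ∅ (Q stuck)

traces(P) ≠ traces(Q) — witness ⟨ba⟩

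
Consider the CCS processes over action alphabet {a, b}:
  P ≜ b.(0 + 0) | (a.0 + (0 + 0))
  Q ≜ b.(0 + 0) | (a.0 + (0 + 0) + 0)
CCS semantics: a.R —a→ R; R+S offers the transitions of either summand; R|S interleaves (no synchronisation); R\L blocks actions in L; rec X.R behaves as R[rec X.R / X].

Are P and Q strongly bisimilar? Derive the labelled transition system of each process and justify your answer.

P ~ Q

Reachable graph of P (4 states):
  p0 = b.(0 + 0) | (a.0 + (0 + 0)) ⊢ =a=> p1, =b=> p2
  p1 = b.(0 + 0) | 0 ⊢ =b=> p3
  p2 = (0 + 0) | (a.0 + (0 + 0)) ⊢ =a=> p3
  p3 = (0 + 0) | 0 ⊢ ·
Reachable graph of Q (4 states):
  q0 = b.(0 + 0) | (a.0 + (0 + 0) + 0) ⊢ =a=> q1, =b=> q2
  q1 = b.(0 + 0) | 0 ⊢ =b=> q3
  q2 = (0 + 0) | (a.0 + (0 + 0) + 0) ⊢ =a=> q3
  q3 = (0 + 0) | 0 ⊢ ·
Bisimilarity quotient blocks:
  B0 = {p0, q0}
  B1 = {p2, q2}
  B2 = {p3, q3}
  B3 = {p1, q1}
p0 ∈ B0, q0 ∈ B0 → same block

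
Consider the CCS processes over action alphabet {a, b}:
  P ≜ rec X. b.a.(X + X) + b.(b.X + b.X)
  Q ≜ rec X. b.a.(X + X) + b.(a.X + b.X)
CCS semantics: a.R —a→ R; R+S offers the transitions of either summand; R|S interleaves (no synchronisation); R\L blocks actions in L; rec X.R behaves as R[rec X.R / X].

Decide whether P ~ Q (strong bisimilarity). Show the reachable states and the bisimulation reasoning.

not bisimilar

LTS(P): 4 reachable states
  u0 = rec X. b.a.(X + X) + b.(b.X + b.X) :: --b--▸ u1, --b--▸ u2
  u1 = a.((rec X. b.a.(X + X) + b.(b.X + b.X)) + (rec X. b.a.(X + X) + b.(b.X + b.X))) :: --a--▸ u3
  u2 = b.(rec X. b.a.(X + X) + b.(b.X + b.X)) + b.(rec X. b.a.(X + X) + b.(b.X + b.X)) :: --b--▸ u0
  u3 = (rec X. b.a.(X + X) + b.(b.X + b.X)) + (rec X. b.a.(X + X) + b.(b.X + b.X)) :: --b--▸ u1, --b--▸ u2
LTS(Q): 4 reachable states
  v0 = rec X. b.a.(X + X) + b.(a.X + b.X) :: --b--▸ v1, --b--▸ v2
  v1 = a.((rec X. b.a.(X + X) + b.(a.X + b.X)) + (rec X. b.a.(X + X) + b.(a.X + b.X))) :: --a--▸ v3
  v2 = a.(rec X. b.a.(X + X) + b.(a.X + b.X)) + b.(rec X. b.a.(X + X) + b.(a.X + b.X)) :: --a--▸ v0, --b--▸ v0
  v3 = (rec X. b.a.(X + X) + b.(a.X + b.X)) + (rec X. b.a.(X + X) + b.(a.X + b.X)) :: --b--▸ v1, --b--▸ v2
Coarsest stable partition (strong bisimilarity classes):
  B0 = {u0, u3}
  B1 = {u2}
  B2 = {u1}
  B3 = {v0, v3}
  B4 = {v2}
  B5 = {v1}
u0 ∈ B0, v0 ∈ B3 → different blocks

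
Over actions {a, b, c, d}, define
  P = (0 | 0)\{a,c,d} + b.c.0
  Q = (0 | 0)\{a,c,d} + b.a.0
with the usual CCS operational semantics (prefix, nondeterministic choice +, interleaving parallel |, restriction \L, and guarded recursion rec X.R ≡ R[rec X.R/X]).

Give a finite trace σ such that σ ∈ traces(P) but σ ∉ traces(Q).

LTS(P): 3 reachable states
  m0 = (0 | 0)\{a,c,d} + b.c.0 ⊢ ··b··> m1
  m1 = c.0 ⊢ ··c··> m2
  m2 = 0 ⊢ (no moves)
LTS(Q): 3 reachable states
  n0 = (0 | 0)\{a,c,d} + b.a.0 ⊢ ··b··> n1
  n1 = a.0 ⊢ ··a··> n2
  n2 = 0 ⊢ (no moves)
Trace ⟨bc⟩ through P, begin at {m0}:
  after b @ step 1: {m1}
  after c @ step 2: {m2}
  P completes σ.
Trace ⟨bc⟩ through Q, begin at {n0}:
  after b @ step 1: {n1}
  after c @ step 2: ∅ (Q stuck)

bc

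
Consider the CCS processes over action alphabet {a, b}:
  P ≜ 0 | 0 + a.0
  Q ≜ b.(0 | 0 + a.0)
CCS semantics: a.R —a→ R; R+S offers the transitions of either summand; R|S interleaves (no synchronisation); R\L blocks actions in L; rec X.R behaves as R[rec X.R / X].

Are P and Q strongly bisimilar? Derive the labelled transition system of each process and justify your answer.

NO

P's transition system — 2 states:
  m0 = 0 | 0 + a.0 ⊢ --a--▸ m1
  m1 = 0 ⊢ stopped
Q's transition system — 3 states:
  n0 = b.(0 | 0 + a.0) ⊢ --b--▸ n1
  n1 = 0 | 0 + a.0 ⊢ --a--▸ n2
  n2 = 0 ⊢ stopped
Partition-refinement fixed point:
  B0 = {m0, n1}
  B1 = {m1, n2}
  B2 = {n0}
m0 ∈ B0, n0 ∈ B2 → different blocks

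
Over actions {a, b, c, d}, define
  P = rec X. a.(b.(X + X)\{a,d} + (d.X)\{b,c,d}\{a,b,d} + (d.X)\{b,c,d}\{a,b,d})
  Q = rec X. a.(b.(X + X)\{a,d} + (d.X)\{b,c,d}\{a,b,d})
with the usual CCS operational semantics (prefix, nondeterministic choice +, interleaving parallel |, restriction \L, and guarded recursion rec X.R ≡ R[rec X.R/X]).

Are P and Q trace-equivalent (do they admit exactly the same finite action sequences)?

LTS(P): 3 reachable states
  p0 = rec X. a.(b.(X + X)\{a,d} + (d.X)\{b,c,d}\{a,b,d} + (d.X)\{b,c,d}\{a,b,d}) :: =a=> p1
  p1 = b.((rec X. a.(b.(X + X)\{a,d} + (d.X)\{b,c,d}\{a,b,d} + (d.X)\{b,c,d}\{a,b,d})) + (rec X. a.(b.(X + X)\{a,d} + (d.X)\{b,c,d}\{a,b,d} + (d.X)\{b,c,d}\{a,b,d})))\{a,d} + (d.(rec X. a.(b.(X + X)\{a,d} + (d.X)\{b,c,d}\{a,b,d} + (d.X)\{b,c,d}\{a,b,d})))\{b,c,d}\{a,b,d} + (d.(rec X. a.(b.(X + X)\{a,d} + (d.X)\{b,c,d}\{a,b,d} + (d.X)\{b,c,d}\{a,b,d})))\{b,c,d}\{a,b,d} :: =b=> p2
  p2 = ((rec X. a.(b.(X + X)\{a,d} + (d.X)\{b,c,d}\{a,b,d} + (d.X)\{b,c,d}\{a,b,d})) + (rec X. a.(b.(X + X)\{a,d} + (d.X)\{b,c,d}\{a,b,d} + (d.X)\{b,c,d}\{a,b,d})))\{a,d} :: stopped
LTS(Q): 3 reachable states
  q0 = rec X. a.(b.(X + X)\{a,d} + (d.X)\{b,c,d}\{a,b,d}) :: =a=> q1
  q1 = b.((rec X. a.(b.(X + X)\{a,d} + (d.X)\{b,c,d}\{a,b,d})) + (rec X. a.(b.(X + X)\{a,d} + (d.X)\{b,c,d}\{a,b,d})))\{a,d} + (d.(rec X. a.(b.(X + X)\{a,d} + (d.X)\{b,c,d}\{a,b,d})))\{b,c,d}\{a,b,d} :: =b=> q2
  q2 = ((rec X. a.(b.(X + X)\{a,d} + (d.X)\{b,c,d}\{a,b,d})) + (rec X. a.(b.(X + X)\{a,d} + (d.X)\{b,c,d}\{a,b,d})))\{a,d} :: stopped
Coarsest stable partition (strong bisimilarity classes):
  B0 = {p0, q0}
  B1 = {p1, q1}
  B2 = {p2, q2}
p0 ∈ B0, q0 ∈ B0 → same block
Bisimilar ⇒ trace-equivalent.

YES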